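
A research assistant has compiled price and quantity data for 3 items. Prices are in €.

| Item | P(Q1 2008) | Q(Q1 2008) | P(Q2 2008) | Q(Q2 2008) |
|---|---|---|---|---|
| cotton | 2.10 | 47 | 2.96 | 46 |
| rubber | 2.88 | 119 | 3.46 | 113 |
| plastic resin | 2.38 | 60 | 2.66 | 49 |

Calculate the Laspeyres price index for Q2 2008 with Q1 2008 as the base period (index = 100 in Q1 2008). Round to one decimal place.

Laspeyres price index uses base-period quantities as weights.
ΣP(Q2 2008)·Q(Q1 2008) = 2.96×47 + 3.46×119 + 2.66×60 = 139.12 + 411.74 + 159.6 = 710.46
ΣP(Q1 2008)·Q(Q1 2008) = 2.10×47 + 2.88×119 + 2.38×60 = 98.7 + 342.72 + 142.8 = 584.22
Index = 710.46 / 584.22 × 100 = 121.6083

121.6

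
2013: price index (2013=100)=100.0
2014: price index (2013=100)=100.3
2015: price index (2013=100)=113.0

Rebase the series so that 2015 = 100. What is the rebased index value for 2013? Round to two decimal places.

88.50

Rebased(2013) = 100.0 / 113.0 × 100 = 88.4956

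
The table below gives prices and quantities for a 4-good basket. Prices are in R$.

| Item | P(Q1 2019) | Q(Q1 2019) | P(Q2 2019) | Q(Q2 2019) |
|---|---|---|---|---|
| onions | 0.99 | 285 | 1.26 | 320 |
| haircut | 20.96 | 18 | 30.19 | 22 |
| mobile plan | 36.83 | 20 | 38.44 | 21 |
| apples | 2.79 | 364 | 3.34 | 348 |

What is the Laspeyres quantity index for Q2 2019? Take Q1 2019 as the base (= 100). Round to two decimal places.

Laspeyres quantity index uses base-period prices as weights.
ΣP(Q1 2019)·Q(Q2 2019) = 0.99×320 + 20.96×22 + 36.83×21 + 2.79×348 = 316.8 + 461.12 + 773.43 + 970.92 = 2522.27
ΣP(Q1 2019)·Q(Q1 2019) = 0.99×285 + 20.96×18 + 36.83×20 + 2.79×364 = 282.15 + 377.28 + 736.6 + 1015.56 = 2411.59
Index = 2522.27 / 2411.59 × 100 = 104.5895

104.59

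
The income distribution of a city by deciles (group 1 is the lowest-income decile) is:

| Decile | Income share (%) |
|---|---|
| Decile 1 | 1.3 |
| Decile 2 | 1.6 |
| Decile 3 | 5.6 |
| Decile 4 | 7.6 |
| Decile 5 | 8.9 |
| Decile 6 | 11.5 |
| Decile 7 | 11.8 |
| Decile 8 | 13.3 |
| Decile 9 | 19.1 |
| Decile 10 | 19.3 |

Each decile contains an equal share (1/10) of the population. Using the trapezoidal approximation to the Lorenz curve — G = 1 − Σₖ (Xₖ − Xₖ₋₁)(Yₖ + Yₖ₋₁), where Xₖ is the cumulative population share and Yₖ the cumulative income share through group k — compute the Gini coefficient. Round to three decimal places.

0.338

Cumulative income shares Yₖ: 0.0130, 0.0290, 0.0850, 0.1610, 0.2500, 0.3650, 0.4830, 0.6160, 0.8070, 1.0000
Σ (Xₖ−Xₖ₋₁)(Yₖ+Yₖ₋₁) = (1/10)(0.0130+0.0000) + (1/10)(0.0290+0.0130) + (1/10)(0.0850+0.0290) + (1/10)(0.1610+0.0850) + (1/10)(0.2500+0.1610) + (1/10)(0.3650+0.2500) + (1/10)(0.4830+0.3650) + (1/10)(0.6160+0.4830) + (1/10)(0.8070+0.6160) + (1/10)(1.0000+0.8070)
  = 0.0013 + 0.0042 + 0.0114 + 0.0246 + 0.0411 + 0.0615 + 0.0848 + 0.1099 + 0.1423 + 0.1807 = 0.6618
G = 1 − 0.6618 = 0.3382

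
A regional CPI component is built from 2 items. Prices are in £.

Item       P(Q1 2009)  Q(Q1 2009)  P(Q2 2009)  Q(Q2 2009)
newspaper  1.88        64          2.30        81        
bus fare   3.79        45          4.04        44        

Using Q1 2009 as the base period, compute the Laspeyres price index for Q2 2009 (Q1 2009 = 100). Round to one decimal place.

Laspeyres price index uses base-period quantities as weights.
ΣP(Q2 2009)·Q(Q1 2009) = 2.30×64 + 4.04×45 = 147.2 + 181.8 = 329
ΣP(Q1 2009)·Q(Q1 2009) = 1.88×64 + 3.79×45 = 120.32 + 170.55 = 290.87
Index = 329 / 290.87 × 100 = 113.1089

113.1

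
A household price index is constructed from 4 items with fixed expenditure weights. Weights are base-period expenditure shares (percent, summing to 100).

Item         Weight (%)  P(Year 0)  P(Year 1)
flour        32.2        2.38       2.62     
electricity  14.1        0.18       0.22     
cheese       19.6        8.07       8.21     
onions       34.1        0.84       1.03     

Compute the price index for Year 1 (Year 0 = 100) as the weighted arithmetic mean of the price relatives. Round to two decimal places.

flour: 32.2 × (2.62/2.38) = 32.2 × 1.100840 = 35.4471
electricity: 14.1 × (0.22/0.18) = 14.1 × 1.222222 = 17.2333
cheese: 19.6 × (8.21/8.07) = 19.6 × 1.017348 = 19.9400
onions: 34.1 × (1.03/0.84) = 34.1 × 1.226190 = 41.8131
Index = Σ wᵢ·(p₁ᵢ/p₀ᵢ) = 35.4471 + 17.2333 + 19.9400 + 41.8131 = 114.4335

114.43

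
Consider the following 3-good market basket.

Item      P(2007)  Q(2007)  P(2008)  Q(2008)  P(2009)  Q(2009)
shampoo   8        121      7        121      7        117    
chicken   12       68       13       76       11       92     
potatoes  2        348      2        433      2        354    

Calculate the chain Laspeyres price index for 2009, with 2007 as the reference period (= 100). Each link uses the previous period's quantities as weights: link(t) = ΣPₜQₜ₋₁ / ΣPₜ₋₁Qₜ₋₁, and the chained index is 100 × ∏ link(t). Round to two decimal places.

Link 2007→2008:
ΣP(2008)Q(2007) = 7×121 + 13×68 + 2×348 = 847 + 884 + 696 = 2427
ΣP(2007)Q(2007) = 8×121 + 12×68 + 2×348 = 968 + 816 + 696 = 2480
link = 2427/2480 = 0.978629
Link 2008→2009:
ΣP(2009)Q(2008) = 7×121 + 11×76 + 2×433 = 847 + 836 + 866 = 2549
ΣP(2008)Q(2008) = 7×121 + 13×76 + 2×433 = 847 + 988 + 866 = 2701
link = 2549/2701 = 0.943725
Chained index = 100 × 0.978629 × 0.943725 = 92.3556

92.36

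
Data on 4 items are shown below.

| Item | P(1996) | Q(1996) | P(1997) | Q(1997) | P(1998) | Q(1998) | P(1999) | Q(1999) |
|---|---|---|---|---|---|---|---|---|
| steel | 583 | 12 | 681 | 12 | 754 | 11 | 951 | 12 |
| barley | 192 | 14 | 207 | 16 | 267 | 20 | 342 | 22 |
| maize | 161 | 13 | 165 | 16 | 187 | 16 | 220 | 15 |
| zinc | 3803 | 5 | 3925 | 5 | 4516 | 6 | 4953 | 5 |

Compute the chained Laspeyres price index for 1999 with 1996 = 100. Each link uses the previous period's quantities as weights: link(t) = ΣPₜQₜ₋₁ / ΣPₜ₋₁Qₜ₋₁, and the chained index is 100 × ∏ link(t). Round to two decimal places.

Link 1996→1997:
ΣP(1997)Q(1996) = 681×12 + 207×14 + 165×13 + 3925×5 = 8172 + 2898 + 2145 + 19625 = 32840
ΣP(1996)Q(1996) = 583×12 + 192×14 + 161×13 + 3803×5 = 6996 + 2688 + 2093 + 19015 = 30792
link = 32840/30792 = 1.066511
Link 1997→1998:
ΣP(1998)Q(1997) = 754×12 + 267×16 + 187×16 + 4516×5 = 9048 + 4272 + 2992 + 22580 = 38892
ΣP(1997)Q(1997) = 681×12 + 207×16 + 165×16 + 3925×5 = 8172 + 3312 + 2640 + 19625 = 33749
link = 38892/33749 = 1.152390
Link 1998→1999:
ΣP(1999)Q(1998) = 951×11 + 342×20 + 220×16 + 4953×6 = 10461 + 6840 + 3520 + 29718 = 50539
ΣP(1998)Q(1998) = 754×11 + 267×20 + 187×16 + 4516×6 = 8294 + 5340 + 2992 + 27096 = 43722
link = 50539/43722 = 1.155917
Chained index = 100 × 1.066511 × 1.152390 × 1.155917 = 142.0664

142.07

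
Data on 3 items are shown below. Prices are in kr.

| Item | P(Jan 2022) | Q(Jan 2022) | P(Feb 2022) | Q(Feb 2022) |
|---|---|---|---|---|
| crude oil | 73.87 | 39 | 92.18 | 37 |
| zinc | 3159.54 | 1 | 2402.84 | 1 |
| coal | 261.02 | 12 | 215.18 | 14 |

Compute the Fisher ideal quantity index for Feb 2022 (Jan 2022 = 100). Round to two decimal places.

Laspeyres component (base-period weights):
ΣP(Jan 2022)Q(Feb 2022) = 73.87×37 + 3159.54×1 + 261.02×14 = 2733.19 + 3159.54 + 3654.28 = 9547.01
ΣP(Jan 2022)Q(Jan 2022) = 73.87×39 + 3159.54×1 + 261.02×12 = 2880.93 + 3159.54 + 3132.24 = 9172.71
L = 9547.01 / 9172.71 × 100 = 104.0806
Paasche component (current-period weights):
ΣP(Feb 2022)Q(Feb 2022) = 92.18×37 + 2402.84×1 + 215.18×14 = 3410.66 + 2402.84 + 3012.52 = 8826.02
ΣP(Feb 2022)Q(Jan 2022) = 92.18×39 + 2402.84×1 + 215.18×12 = 3595.02 + 2402.84 + 2582.16 = 8580.02
P = 8826.02 / 8580.02 × 100 = 102.8671
Fisher = √(L × P) = √(104.0806 × 102.8671) = 103.4721

103.47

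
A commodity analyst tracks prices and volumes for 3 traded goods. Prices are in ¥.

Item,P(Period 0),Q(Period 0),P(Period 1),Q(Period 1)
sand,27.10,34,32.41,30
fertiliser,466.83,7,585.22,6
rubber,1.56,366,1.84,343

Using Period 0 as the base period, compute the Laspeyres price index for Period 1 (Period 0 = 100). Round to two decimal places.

123.36

Laspeyres price index uses base-period quantities as weights.
ΣP(Period 1)·Q(Period 0) = 32.41×34 + 585.22×7 + 1.84×366 = 1101.94 + 4096.54 + 673.44 = 5871.92
ΣP(Period 0)·Q(Period 0) = 27.10×34 + 466.83×7 + 1.56×366 = 921.4 + 3267.81 + 570.96 = 4760.17
Index = 5871.92 / 4760.17 × 100 = 123.3553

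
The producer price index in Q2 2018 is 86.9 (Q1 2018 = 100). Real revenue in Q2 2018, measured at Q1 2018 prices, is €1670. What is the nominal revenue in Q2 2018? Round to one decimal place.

Nominal = Real × (Index/100) = 1670 × (86.9/100)
        = 1670 × 0.869 = 1451.2300

1451.2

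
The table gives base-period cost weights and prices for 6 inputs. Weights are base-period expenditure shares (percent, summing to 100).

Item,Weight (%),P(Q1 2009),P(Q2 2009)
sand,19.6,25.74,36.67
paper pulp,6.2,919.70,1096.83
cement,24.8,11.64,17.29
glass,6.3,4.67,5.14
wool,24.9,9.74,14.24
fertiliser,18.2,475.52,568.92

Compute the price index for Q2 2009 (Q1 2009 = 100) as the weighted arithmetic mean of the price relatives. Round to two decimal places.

137.27

sand: 19.6 × (36.67/25.74) = 19.6 × 1.424631 = 27.9228
paper pulp: 6.2 × (1096.83/919.70) = 6.2 × 1.192595 = 7.3941
cement: 24.8 × (17.29/11.64) = 24.8 × 1.485395 = 36.8378
glass: 6.3 × (5.14/4.67) = 6.3 × 1.100642 = 6.9340
wool: 24.9 × (14.24/9.74) = 24.9 × 1.462012 = 36.4041
fertiliser: 18.2 × (568.92/475.52) = 18.2 × 1.196417 = 21.7748
Index = Σ wᵢ·(p₁ᵢ/p₀ᵢ) = 27.9228 + 7.3941 + 36.8378 + 6.9340 + 36.4041 + 21.7748 = 137.2676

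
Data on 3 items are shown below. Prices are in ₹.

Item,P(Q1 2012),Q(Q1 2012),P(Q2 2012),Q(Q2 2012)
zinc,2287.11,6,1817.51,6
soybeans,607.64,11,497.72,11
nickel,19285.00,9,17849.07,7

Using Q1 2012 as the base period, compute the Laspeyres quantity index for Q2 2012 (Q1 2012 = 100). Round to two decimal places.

80.12

Laspeyres quantity index uses base-period prices as weights.
ΣP(Q1 2012)·Q(Q2 2012) = 2287.11×6 + 607.64×11 + 19285.00×7 = 13722.66 + 6684.04 + 134995 = 155401.7
ΣP(Q1 2012)·Q(Q1 2012) = 2287.11×6 + 607.64×11 + 19285.00×9 = 13722.66 + 6684.04 + 173565 = 193971.7
Index = 155401.7 / 193971.7 × 100 = 80.1157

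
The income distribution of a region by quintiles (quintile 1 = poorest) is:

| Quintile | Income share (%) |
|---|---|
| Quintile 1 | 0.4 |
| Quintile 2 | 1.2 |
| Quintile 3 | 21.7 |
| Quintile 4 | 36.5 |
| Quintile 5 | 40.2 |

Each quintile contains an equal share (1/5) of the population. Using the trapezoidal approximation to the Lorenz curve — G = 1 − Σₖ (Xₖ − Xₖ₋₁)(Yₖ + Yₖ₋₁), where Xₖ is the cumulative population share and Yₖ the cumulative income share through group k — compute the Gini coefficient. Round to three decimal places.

0.460

Cumulative income shares Yₖ: 0.0040, 0.0160, 0.2330, 0.5980, 1.0000
Σ (Xₖ−Xₖ₋₁)(Yₖ+Yₖ₋₁) = (1/5)(0.0040+0.0000) + (1/5)(0.0160+0.0040) + (1/5)(0.2330+0.0160) + (1/5)(0.5980+0.2330) + (1/5)(1.0000+0.5980)
  = 0.0008 + 0.0040 + 0.0498 + 0.1662 + 0.3196 = 0.5404
G = 1 − 0.5404 = 0.4596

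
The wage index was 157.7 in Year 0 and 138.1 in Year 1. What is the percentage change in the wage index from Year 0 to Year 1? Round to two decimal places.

Change = (138.1 − 157.7) / 157.7 × 100
       = -19.6 / 157.7 × 100 = -12.4287%

-12.43%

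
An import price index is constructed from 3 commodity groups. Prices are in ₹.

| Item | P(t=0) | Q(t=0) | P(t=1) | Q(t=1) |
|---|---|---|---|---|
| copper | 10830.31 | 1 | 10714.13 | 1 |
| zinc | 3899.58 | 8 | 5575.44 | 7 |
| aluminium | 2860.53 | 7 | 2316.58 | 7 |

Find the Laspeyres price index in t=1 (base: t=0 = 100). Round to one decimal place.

Laspeyres price index uses base-period quantities as weights.
ΣP(t=1)·Q(t=0) = 10714.13×1 + 5575.44×8 + 2316.58×7 = 10714.13 + 44603.52 + 16216.06 = 71533.71
ΣP(t=0)·Q(t=0) = 10830.31×1 + 3899.58×8 + 2860.53×7 = 10830.31 + 31196.64 + 20023.71 = 62050.66
Index = 71533.71 / 62050.66 × 100 = 115.2828

115.3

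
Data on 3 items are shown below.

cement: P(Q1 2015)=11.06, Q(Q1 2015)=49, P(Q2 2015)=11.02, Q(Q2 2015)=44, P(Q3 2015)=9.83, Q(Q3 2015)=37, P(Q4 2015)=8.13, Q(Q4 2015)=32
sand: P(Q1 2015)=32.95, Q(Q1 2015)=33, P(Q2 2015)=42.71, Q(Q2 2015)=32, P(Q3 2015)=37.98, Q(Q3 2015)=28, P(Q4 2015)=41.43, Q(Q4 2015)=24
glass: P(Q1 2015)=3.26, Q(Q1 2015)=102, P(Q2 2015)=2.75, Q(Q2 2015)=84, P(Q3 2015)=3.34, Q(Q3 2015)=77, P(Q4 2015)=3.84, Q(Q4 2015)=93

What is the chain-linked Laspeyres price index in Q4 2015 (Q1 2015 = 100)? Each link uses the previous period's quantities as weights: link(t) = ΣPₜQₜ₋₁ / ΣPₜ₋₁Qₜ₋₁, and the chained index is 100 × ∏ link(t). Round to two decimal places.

109.76

Link Q1 2015→Q2 2015:
ΣP(Q2 2015)Q(Q1 2015) = 11.02×49 + 42.71×33 + 2.75×102 = 539.98 + 1409.43 + 280.5 = 2229.91
ΣP(Q1 2015)Q(Q1 2015) = 11.06×49 + 32.95×33 + 3.26×102 = 541.94 + 1087.35 + 332.52 = 1961.81
link = 2229.91/1961.81 = 1.136660
Link Q2 2015→Q3 2015:
ΣP(Q3 2015)Q(Q2 2015) = 9.83×44 + 37.98×32 + 3.34×84 = 432.52 + 1215.36 + 280.56 = 1928.44
ΣP(Q2 2015)Q(Q2 2015) = 11.02×44 + 42.71×32 + 2.75×84 = 484.88 + 1366.72 + 231 = 2082.6
link = 1928.44/2082.6 = 0.925977
Link Q3 2015→Q4 2015:
ΣP(Q4 2015)Q(Q3 2015) = 8.13×37 + 41.43×28 + 3.84×77 = 300.81 + 1160.04 + 295.68 = 1756.53
ΣP(Q3 2015)Q(Q3 2015) = 9.83×37 + 37.98×28 + 3.34×77 = 363.71 + 1063.44 + 257.18 = 1684.33
link = 1756.53/1684.33 = 1.042866
Chained index = 100 × 1.136660 × 0.925977 × 1.042866 = 109.7638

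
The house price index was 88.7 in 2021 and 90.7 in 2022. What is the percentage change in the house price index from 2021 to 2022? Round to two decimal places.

2.25%

Change = (90.7 − 88.7) / 88.7 × 100
       = 2.0 / 88.7 × 100 = 2.2548%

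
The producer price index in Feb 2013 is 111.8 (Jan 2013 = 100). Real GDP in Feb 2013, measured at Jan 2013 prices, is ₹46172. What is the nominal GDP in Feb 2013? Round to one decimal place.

Nominal = Real × (Index/100) = 46172 × (111.8/100)
        = 46172 × 1.118 = 51620.2960

51620.3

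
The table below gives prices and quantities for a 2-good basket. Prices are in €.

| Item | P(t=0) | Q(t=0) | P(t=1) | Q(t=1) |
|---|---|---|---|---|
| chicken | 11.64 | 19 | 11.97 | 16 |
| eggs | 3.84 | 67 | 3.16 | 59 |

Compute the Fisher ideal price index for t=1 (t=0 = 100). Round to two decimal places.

91.67

Laspeyres component (base-period weights):
ΣP(t=1)Q(t=0) = 11.97×19 + 3.16×67 = 227.43 + 211.72 = 439.15
ΣP(t=0)Q(t=0) = 11.64×19 + 3.84×67 = 221.16 + 257.28 = 478.44
L = 439.15 / 478.44 × 100 = 91.7879
Paasche component (current-period weights):
ΣP(t=1)Q(t=1) = 11.97×16 + 3.16×59 = 191.52 + 186.44 = 377.96
ΣP(t=0)Q(t=1) = 11.64×16 + 3.84×59 = 186.24 + 226.56 = 412.8
P = 377.96 / 412.8 × 100 = 91.5601
Fisher = √(L × P) = √(91.7879 × 91.5601) = 91.6739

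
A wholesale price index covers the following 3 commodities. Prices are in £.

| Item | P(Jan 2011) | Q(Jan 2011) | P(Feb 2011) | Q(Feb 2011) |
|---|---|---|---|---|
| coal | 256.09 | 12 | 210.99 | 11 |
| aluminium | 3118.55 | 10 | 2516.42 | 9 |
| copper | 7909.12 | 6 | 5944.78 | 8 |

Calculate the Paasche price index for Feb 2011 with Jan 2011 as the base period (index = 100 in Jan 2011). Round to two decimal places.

Paasche price index uses current-period quantities as weights.
ΣP(Feb 2011)·Q(Feb 2011) = 210.99×11 + 2516.42×9 + 5944.78×8 = 2320.89 + 22647.78 + 47558.24 = 72526.91
ΣP(Jan 2011)·Q(Feb 2011) = 256.09×11 + 3118.55×9 + 7909.12×8 = 2816.99 + 28066.95 + 63272.96 = 94156.9
Index = 72526.91 / 94156.9 × 100 = 77.0277

77.03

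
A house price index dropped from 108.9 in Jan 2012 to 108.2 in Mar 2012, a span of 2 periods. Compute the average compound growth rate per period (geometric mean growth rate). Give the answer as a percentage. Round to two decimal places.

-0.32%

Growth factor = (108.2/108.9)^(1/2) = (0.993572)^(1/2) = 0.996781
Growth rate = 0.996781 − 1 = -0.003219 = -0.3219%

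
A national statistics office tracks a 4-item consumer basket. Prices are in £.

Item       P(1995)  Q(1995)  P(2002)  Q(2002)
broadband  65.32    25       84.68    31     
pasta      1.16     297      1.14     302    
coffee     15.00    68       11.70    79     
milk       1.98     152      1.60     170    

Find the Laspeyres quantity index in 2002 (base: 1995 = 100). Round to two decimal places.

118.14

Laspeyres quantity index uses base-period prices as weights.
ΣP(1995)·Q(2002) = 65.32×31 + 1.16×302 + 15.00×79 + 1.98×170 = 2024.92 + 350.32 + 1185 + 336.6 = 3896.84
ΣP(1995)·Q(1995) = 65.32×25 + 1.16×297 + 15.00×68 + 1.98×152 = 1633 + 344.52 + 1020 + 300.96 = 3298.48
Index = 3896.84 / 3298.48 × 100 = 118.1405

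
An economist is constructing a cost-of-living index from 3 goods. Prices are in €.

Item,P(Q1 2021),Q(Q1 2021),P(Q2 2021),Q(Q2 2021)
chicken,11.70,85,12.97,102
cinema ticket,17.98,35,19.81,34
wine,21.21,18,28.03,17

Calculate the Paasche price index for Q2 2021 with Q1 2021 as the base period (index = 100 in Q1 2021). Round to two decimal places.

Paasche price index uses current-period quantities as weights.
ΣP(Q2 2021)·Q(Q2 2021) = 12.97×102 + 19.81×34 + 28.03×17 = 1322.94 + 673.54 + 476.51 = 2472.99
ΣP(Q1 2021)·Q(Q2 2021) = 11.70×102 + 17.98×34 + 21.21×17 = 1193.4 + 611.32 + 360.57 = 2165.29
Index = 2472.99 / 2165.29 × 100 = 114.2106

114.21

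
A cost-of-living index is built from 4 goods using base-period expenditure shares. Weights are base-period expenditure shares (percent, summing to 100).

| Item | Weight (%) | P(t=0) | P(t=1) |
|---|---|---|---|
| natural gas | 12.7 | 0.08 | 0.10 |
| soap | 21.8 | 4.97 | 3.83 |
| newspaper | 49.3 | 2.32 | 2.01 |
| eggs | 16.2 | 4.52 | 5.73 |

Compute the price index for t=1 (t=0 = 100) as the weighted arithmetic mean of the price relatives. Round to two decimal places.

95.92

natural gas: 12.7 × (0.10/0.08) = 12.7 × 1.250000 = 15.8750
soap: 21.8 × (3.83/4.97) = 21.8 × 0.770624 = 16.7996
newspaper: 49.3 × (2.01/2.32) = 49.3 × 0.866379 = 42.7125
eggs: 16.2 × (5.73/4.52) = 16.2 × 1.267699 = 20.5367
Index = Σ wᵢ·(p₁ᵢ/p₀ᵢ) = 15.8750 + 16.7996 + 42.7125 + 20.5367 = 95.9238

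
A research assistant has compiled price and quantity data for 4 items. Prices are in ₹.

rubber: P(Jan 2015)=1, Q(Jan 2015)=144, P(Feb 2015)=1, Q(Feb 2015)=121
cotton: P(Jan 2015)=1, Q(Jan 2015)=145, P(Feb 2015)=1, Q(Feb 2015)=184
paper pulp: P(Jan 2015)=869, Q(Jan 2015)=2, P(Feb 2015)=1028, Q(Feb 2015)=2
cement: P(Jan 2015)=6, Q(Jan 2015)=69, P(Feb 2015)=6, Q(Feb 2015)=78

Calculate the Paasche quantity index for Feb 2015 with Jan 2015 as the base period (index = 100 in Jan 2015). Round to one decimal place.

102.5

Paasche quantity index uses current-period prices as weights.
ΣP(Feb 2015)·Q(Feb 2015) = 1×121 + 1×184 + 1028×2 + 6×78 = 121 + 184 + 2056 + 468 = 2829
ΣP(Feb 2015)·Q(Jan 2015) = 1×144 + 1×145 + 1028×2 + 6×69 = 144 + 145 + 2056 + 414 = 2759
Index = 2829 / 2759 × 100 = 102.5372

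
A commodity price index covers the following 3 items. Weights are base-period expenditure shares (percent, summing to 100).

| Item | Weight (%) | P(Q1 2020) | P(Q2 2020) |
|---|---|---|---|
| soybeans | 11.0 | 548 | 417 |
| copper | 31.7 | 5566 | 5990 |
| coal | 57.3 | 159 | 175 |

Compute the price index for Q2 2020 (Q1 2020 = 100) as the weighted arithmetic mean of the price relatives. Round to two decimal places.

soybeans: 11.0 × (417/548) = 11.0 × 0.760949 = 8.3704
copper: 31.7 × (5990/5566) = 31.7 × 1.076177 = 34.1148
coal: 57.3 × (175/159) = 57.3 × 1.100629 = 63.0660
Index = Σ wᵢ·(p₁ᵢ/p₀ᵢ) = 8.3704 + 34.1148 + 63.0660 = 105.5513

105.55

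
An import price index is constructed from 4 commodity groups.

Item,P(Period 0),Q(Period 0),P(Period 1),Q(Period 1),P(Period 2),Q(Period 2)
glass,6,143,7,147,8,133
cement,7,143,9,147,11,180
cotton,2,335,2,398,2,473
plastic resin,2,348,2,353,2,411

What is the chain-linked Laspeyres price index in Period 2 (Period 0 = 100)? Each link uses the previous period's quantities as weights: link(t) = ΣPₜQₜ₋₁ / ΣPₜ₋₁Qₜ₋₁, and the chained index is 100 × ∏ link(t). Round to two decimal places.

126.27

Link Period 0→Period 1:
ΣP(Period 1)Q(Period 0) = 7×143 + 9×143 + 2×335 + 2×348 = 1001 + 1287 + 670 + 696 = 3654
ΣP(Period 0)Q(Period 0) = 6×143 + 7×143 + 2×335 + 2×348 = 858 + 1001 + 670 + 696 = 3225
link = 3654/3225 = 1.133023
Link Period 1→Period 2:
ΣP(Period 2)Q(Period 1) = 8×147 + 11×147 + 2×398 + 2×353 = 1176 + 1617 + 796 + 706 = 4295
ΣP(Period 1)Q(Period 1) = 7×147 + 9×147 + 2×398 + 2×353 = 1029 + 1323 + 796 + 706 = 3854
link = 4295/3854 = 1.114427
Chained index = 100 × 1.133023 × 1.114427 = 126.2671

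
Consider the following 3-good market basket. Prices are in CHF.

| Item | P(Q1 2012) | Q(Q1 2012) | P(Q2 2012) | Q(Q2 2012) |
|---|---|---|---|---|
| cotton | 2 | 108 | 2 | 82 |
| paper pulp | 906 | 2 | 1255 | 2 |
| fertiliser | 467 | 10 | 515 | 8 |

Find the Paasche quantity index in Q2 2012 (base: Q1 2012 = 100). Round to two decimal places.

86.26

Paasche quantity index uses current-period prices as weights.
ΣP(Q2 2012)·Q(Q2 2012) = 2×82 + 1255×2 + 515×8 = 164 + 2510 + 4120 = 6794
ΣP(Q2 2012)·Q(Q1 2012) = 2×108 + 1255×2 + 515×10 = 216 + 2510 + 5150 = 7876
Index = 6794 / 7876 × 100 = 86.2621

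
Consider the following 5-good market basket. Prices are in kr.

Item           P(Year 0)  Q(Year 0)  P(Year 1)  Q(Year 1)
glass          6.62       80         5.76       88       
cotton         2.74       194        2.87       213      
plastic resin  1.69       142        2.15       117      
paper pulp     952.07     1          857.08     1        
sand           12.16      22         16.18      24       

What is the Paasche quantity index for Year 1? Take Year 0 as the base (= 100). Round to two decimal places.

Paasche quantity index uses current-period prices as weights.
ΣP(Year 1)·Q(Year 1) = 5.76×88 + 2.87×213 + 2.15×117 + 857.08×1 + 16.18×24 = 506.88 + 611.31 + 251.55 + 857.08 + 388.32 = 2615.14
ΣP(Year 1)·Q(Year 0) = 5.76×80 + 2.87×194 + 2.15×142 + 857.08×1 + 16.18×22 = 460.8 + 556.78 + 305.3 + 857.08 + 355.96 = 2535.92
Index = 2615.14 / 2535.92 × 100 = 103.1239

103.12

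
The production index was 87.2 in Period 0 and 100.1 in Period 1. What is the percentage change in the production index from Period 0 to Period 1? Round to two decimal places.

Change = (100.1 − 87.2) / 87.2 × 100
       = 12.9 / 87.2 × 100 = 14.7936%

14.79%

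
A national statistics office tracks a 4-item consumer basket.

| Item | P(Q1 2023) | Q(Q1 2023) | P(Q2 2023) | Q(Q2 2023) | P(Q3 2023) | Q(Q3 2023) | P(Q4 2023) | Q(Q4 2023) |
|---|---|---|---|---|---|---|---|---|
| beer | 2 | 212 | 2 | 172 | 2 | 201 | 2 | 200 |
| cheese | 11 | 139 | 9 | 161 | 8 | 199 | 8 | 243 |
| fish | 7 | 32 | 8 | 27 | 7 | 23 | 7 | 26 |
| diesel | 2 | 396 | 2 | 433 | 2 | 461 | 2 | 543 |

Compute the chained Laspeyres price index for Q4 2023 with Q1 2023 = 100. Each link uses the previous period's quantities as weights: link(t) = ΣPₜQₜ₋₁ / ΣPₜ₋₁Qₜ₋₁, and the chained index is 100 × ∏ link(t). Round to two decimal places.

85.72

Link Q1 2023→Q2 2023:
ΣP(Q2 2023)Q(Q1 2023) = 2×212 + 9×139 + 8×32 + 2×396 = 424 + 1251 + 256 + 792 = 2723
ΣP(Q1 2023)Q(Q1 2023) = 2×212 + 11×139 + 7×32 + 2×396 = 424 + 1529 + 224 + 792 = 2969
link = 2723/2969 = 0.917144
Link Q2 2023→Q3 2023:
ΣP(Q3 2023)Q(Q2 2023) = 2×172 + 8×161 + 7×27 + 2×433 = 344 + 1288 + 189 + 866 = 2687
ΣP(Q2 2023)Q(Q2 2023) = 2×172 + 9×161 + 8×27 + 2×433 = 344 + 1449 + 216 + 866 = 2875
link = 2687/2875 = 0.934609
Link Q3 2023→Q4 2023:
ΣP(Q4 2023)Q(Q3 2023) = 2×201 + 8×199 + 7×23 + 2×461 = 402 + 1592 + 161 + 922 = 3077
ΣP(Q3 2023)Q(Q3 2023) = 2×201 + 8×199 + 7×23 + 2×461 = 402 + 1592 + 161 + 922 = 3077
link = 3077/3077 = 1.000000
Chained index = 100 × 0.917144 × 0.934609 × 1.000000 = 85.7171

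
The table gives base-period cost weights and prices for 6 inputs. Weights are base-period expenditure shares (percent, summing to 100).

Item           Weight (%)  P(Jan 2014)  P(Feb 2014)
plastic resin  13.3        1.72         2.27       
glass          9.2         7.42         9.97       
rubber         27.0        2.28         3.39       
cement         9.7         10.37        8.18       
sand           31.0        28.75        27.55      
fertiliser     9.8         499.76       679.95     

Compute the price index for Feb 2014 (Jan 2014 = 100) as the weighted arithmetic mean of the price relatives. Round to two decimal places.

120.75

plastic resin: 13.3 × (2.27/1.72) = 13.3 × 1.319767 = 17.5529
glass: 9.2 × (9.97/7.42) = 9.2 × 1.343666 = 12.3617
rubber: 27.0 × (3.39/2.28) = 27.0 × 1.486842 = 40.1447
cement: 9.7 × (8.18/10.37) = 9.7 × 0.788814 = 7.6515
sand: 31.0 × (27.55/28.75) = 31.0 × 0.958261 = 29.7061
fertiliser: 9.8 × (679.95/499.76) = 9.8 × 1.360553 = 13.3334
Index = Σ wᵢ·(p₁ᵢ/p₀ᵢ) = 17.5529 + 12.3617 + 40.1447 + 7.6515 + 29.7061 + 13.3334 = 120.7504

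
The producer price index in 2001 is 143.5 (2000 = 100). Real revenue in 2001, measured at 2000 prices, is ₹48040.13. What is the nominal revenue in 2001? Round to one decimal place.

68937.6

Nominal = Real × (Index/100) = 48040.13 × (143.5/100)
        = 48040.13 × 1.435 = 68937.5865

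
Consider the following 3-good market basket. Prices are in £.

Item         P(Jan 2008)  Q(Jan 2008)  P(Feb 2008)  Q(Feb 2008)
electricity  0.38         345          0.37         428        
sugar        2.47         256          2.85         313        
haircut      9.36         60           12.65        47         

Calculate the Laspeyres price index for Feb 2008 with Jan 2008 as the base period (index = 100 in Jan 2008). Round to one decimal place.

Laspeyres price index uses base-period quantities as weights.
ΣP(Feb 2008)·Q(Jan 2008) = 0.37×345 + 2.85×256 + 12.65×60 = 127.65 + 729.6 + 759 = 1616.25
ΣP(Jan 2008)·Q(Jan 2008) = 0.38×345 + 2.47×256 + 9.36×60 = 131.1 + 632.32 + 561.6 = 1325.02
Index = 1616.25 / 1325.02 × 100 = 121.9793

122.0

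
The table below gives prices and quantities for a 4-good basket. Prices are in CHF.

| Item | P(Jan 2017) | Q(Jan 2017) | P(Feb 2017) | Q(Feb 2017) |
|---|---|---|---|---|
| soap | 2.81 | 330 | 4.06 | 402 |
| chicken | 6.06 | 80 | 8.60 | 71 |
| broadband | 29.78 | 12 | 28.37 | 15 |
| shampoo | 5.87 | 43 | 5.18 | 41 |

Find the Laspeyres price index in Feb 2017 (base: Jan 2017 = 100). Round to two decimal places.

128.15

Laspeyres price index uses base-period quantities as weights.
ΣP(Feb 2017)·Q(Jan 2017) = 4.06×330 + 8.60×80 + 28.37×12 + 5.18×43 = 1339.8 + 688 + 340.44 + 222.74 = 2590.98
ΣP(Jan 2017)·Q(Jan 2017) = 2.81×330 + 6.06×80 + 29.78×12 + 5.87×43 = 927.3 + 484.8 + 357.36 + 252.41 = 2021.87
Index = 2590.98 / 2021.87 × 100 = 128.1477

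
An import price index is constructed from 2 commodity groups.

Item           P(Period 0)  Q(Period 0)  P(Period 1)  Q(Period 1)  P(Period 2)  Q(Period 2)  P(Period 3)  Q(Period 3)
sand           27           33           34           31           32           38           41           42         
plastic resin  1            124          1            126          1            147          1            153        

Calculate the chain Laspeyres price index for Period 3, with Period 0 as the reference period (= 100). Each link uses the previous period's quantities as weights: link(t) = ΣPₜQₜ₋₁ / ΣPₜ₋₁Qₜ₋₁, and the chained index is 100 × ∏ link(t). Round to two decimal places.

145.49

Link Period 0→Period 1:
ΣP(Period 1)Q(Period 0) = 34×33 + 1×124 = 1122 + 124 = 1246
ΣP(Period 0)Q(Period 0) = 27×33 + 1×124 = 891 + 124 = 1015
link = 1246/1015 = 1.227586
Link Period 1→Period 2:
ΣP(Period 2)Q(Period 1) = 32×31 + 1×126 = 992 + 126 = 1118
ΣP(Period 1)Q(Period 1) = 34×31 + 1×126 = 1054 + 126 = 1180
link = 1118/1180 = 0.947458
Link Period 2→Period 3:
ΣP(Period 3)Q(Period 2) = 41×38 + 1×147 = 1558 + 147 = 1705
ΣP(Period 2)Q(Period 2) = 32×38 + 1×147 = 1216 + 147 = 1363
link = 1705/1363 = 1.250917
Chained index = 100 × 1.227586 × 0.947458 × 1.250917 = 145.4924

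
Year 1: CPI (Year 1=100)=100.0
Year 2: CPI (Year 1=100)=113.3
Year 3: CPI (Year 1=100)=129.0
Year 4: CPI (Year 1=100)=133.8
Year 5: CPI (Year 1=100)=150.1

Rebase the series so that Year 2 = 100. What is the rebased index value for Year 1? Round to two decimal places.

88.26

Rebased(Year 1) = 100.0 / 113.3 × 100 = 88.2613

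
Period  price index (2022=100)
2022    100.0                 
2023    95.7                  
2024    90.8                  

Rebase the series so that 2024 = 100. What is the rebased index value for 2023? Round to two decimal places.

Rebased(2023) = 95.7 / 90.8 × 100 = 105.3965

105.40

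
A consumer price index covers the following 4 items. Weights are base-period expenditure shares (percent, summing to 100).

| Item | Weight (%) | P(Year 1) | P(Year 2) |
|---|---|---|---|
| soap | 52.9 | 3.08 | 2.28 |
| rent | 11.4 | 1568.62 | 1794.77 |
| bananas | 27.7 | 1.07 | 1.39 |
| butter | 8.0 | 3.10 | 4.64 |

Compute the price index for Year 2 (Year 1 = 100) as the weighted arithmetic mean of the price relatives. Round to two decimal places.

soap: 52.9 × (2.28/3.08) = 52.9 × 0.740260 = 39.1597
rent: 11.4 × (1794.77/1568.62) = 11.4 × 1.144171 = 13.0436
bananas: 27.7 × (1.39/1.07) = 27.7 × 1.299065 = 35.9841
butter: 8.0 × (4.64/3.10) = 8.0 × 1.496774 = 11.9742
Index = Σ wᵢ·(p₁ᵢ/p₀ᵢ) = 39.1597 + 13.0436 + 35.9841 + 11.9742 = 100.1616

100.16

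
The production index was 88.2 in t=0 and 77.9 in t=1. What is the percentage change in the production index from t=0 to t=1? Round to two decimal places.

Change = (77.9 − 88.2) / 88.2 × 100
       = -10.3 / 88.2 × 100 = -11.6780%

-11.68%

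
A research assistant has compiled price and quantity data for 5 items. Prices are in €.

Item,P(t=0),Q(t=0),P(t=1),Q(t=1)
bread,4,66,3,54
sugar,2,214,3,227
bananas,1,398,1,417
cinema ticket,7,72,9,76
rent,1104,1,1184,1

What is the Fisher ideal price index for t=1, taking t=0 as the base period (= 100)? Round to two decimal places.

114.33

Laspeyres component (base-period weights):
ΣP(t=1)Q(t=0) = 3×66 + 3×214 + 1×398 + 9×72 + 1184×1 = 198 + 642 + 398 + 648 + 1184 = 3070
ΣP(t=0)Q(t=0) = 4×66 + 2×214 + 1×398 + 7×72 + 1104×1 = 264 + 428 + 398 + 504 + 1104 = 2698
L = 3070 / 2698 × 100 = 113.7880
Paasche component (current-period weights):
ΣP(t=1)Q(t=1) = 3×54 + 3×227 + 1×417 + 9×76 + 1184×1 = 162 + 681 + 417 + 684 + 1184 = 3128
ΣP(t=0)Q(t=1) = 4×54 + 2×227 + 1×417 + 7×76 + 1104×1 = 216 + 454 + 417 + 532 + 1104 = 2723
P = 3128 / 2723 × 100 = 114.8733
Fisher = √(L × P) = √(113.7880 × 114.8733) = 114.3294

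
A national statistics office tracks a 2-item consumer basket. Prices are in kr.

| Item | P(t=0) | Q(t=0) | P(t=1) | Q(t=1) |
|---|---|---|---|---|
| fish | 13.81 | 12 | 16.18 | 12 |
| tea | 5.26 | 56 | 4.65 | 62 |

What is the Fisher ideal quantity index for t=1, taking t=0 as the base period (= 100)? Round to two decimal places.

Laspeyres component (base-period weights):
ΣP(t=0)Q(t=1) = 13.81×12 + 5.26×62 = 165.72 + 326.12 = 491.84
ΣP(t=0)Q(t=0) = 13.81×12 + 5.26×56 = 165.72 + 294.56 = 460.28
L = 491.84 / 460.28 × 100 = 106.8567
Paasche component (current-period weights):
ΣP(t=1)Q(t=1) = 16.18×12 + 4.65×62 = 194.16 + 288.3 = 482.46
ΣP(t=1)Q(t=0) = 16.18×12 + 4.65×56 = 194.16 + 260.4 = 454.56
P = 482.46 / 454.56 × 100 = 106.1378
Fisher = √(L × P) = √(106.8567 × 106.1378) = 106.4966

106.50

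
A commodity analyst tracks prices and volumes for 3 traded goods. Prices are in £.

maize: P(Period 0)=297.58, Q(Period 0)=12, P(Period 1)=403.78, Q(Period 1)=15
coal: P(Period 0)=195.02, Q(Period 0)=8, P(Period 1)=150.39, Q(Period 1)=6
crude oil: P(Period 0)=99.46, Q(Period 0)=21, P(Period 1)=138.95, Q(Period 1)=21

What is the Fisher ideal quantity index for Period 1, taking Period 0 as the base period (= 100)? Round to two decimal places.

Laspeyres component (base-period weights):
ΣP(Period 0)Q(Period 1) = 297.58×15 + 195.02×6 + 99.46×21 = 4463.7 + 1170.12 + 2088.66 = 7722.48
ΣP(Period 0)Q(Period 0) = 297.58×12 + 195.02×8 + 99.46×21 = 3570.96 + 1560.16 + 2088.66 = 7219.78
L = 7722.48 / 7219.78 × 100 = 106.9628
Paasche component (current-period weights):
ΣP(Period 1)Q(Period 1) = 403.78×15 + 150.39×6 + 138.95×21 = 6056.7 + 902.34 + 2917.95 = 9876.99
ΣP(Period 1)Q(Period 0) = 403.78×12 + 150.39×8 + 138.95×21 = 4845.36 + 1203.12 + 2917.95 = 8966.43
P = 9876.99 / 8966.43 × 100 = 110.1552
Fisher = √(L × P) = √(106.9628 × 110.1552) = 108.5473

108.55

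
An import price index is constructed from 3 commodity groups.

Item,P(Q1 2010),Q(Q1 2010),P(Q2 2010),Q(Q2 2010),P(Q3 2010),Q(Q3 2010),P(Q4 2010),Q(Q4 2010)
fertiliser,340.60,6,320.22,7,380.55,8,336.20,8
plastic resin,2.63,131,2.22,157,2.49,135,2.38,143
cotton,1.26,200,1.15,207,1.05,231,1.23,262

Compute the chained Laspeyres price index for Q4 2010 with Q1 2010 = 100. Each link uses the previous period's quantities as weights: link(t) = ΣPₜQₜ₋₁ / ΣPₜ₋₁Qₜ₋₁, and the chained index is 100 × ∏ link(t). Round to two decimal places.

97.33

Link Q1 2010→Q2 2010:
ΣP(Q2 2010)Q(Q1 2010) = 320.22×6 + 2.22×131 + 1.15×200 = 1921.32 + 290.82 + 230 = 2442.14
ΣP(Q1 2010)Q(Q1 2010) = 340.60×6 + 2.63×131 + 1.26×200 = 2043.6 + 344.53 + 252 = 2640.13
link = 2442.14/2640.13 = 0.925007
Link Q2 2010→Q3 2010:
ΣP(Q3 2010)Q(Q2 2010) = 380.55×7 + 2.49×157 + 1.05×207 = 2663.85 + 390.93 + 217.35 = 3272.13
ΣP(Q2 2010)Q(Q2 2010) = 320.22×7 + 2.22×157 + 1.15×207 = 2241.54 + 348.54 + 238.05 = 2828.13
link = 3272.13/2828.13 = 1.156994
Link Q3 2010→Q4 2010:
ΣP(Q4 2010)Q(Q3 2010) = 336.20×8 + 2.38×135 + 1.23×231 = 2689.6 + 321.3 + 284.13 = 3295.03
ΣP(Q3 2010)Q(Q3 2010) = 380.55×8 + 2.49×135 + 1.05×231 = 3044.4 + 336.15 + 242.55 = 3623.1
link = 3295.03/3623.1 = 0.909450
Chained index = 100 × 0.925007 × 1.156994 × 0.909450 = 97.3320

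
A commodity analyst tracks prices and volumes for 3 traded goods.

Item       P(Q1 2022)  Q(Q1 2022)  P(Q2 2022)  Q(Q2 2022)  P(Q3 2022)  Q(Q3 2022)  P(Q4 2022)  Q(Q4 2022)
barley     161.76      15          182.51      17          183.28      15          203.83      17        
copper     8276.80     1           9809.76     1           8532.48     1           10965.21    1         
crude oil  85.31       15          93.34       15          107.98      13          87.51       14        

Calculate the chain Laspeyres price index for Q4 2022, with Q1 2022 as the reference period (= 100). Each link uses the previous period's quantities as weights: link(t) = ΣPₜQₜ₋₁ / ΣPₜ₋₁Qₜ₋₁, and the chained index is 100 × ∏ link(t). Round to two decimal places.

Link Q1 2022→Q2 2022:
ΣP(Q2 2022)Q(Q1 2022) = 182.51×15 + 9809.76×1 + 93.34×15 = 2737.65 + 9809.76 + 1400.1 = 13947.51
ΣP(Q1 2022)Q(Q1 2022) = 161.76×15 + 8276.80×1 + 85.31×15 = 2426.4 + 8276.8 + 1279.65 = 11982.85
link = 13947.51/11982.85 = 1.163956
Link Q2 2022→Q3 2022:
ΣP(Q3 2022)Q(Q2 2022) = 183.28×17 + 8532.48×1 + 107.98×15 = 3115.76 + 8532.48 + 1619.7 = 13267.94
ΣP(Q2 2022)Q(Q2 2022) = 182.51×17 + 9809.76×1 + 93.34×15 = 3102.67 + 9809.76 + 1400.1 = 14312.53
link = 13267.94/14312.53 = 0.927016
Link Q3 2022→Q4 2022:
ΣP(Q4 2022)Q(Q3 2022) = 203.83×15 + 10965.21×1 + 87.51×13 = 3057.45 + 10965.21 + 1137.63 = 15160.29
ΣP(Q3 2022)Q(Q3 2022) = 183.28×15 + 8532.48×1 + 107.98×13 = 2749.2 + 8532.48 + 1403.74 = 12685.42
link = 15160.29/12685.42 = 1.195096
Chained index = 100 × 1.163956 × 0.927016 × 1.195096 = 128.9515

128.95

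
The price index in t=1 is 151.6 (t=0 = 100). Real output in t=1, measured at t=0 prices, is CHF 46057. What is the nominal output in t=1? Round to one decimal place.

69822.4

Nominal = Real × (Index/100) = 46057 × (151.6/100)
        = 46057 × 1.516 = 69822.4120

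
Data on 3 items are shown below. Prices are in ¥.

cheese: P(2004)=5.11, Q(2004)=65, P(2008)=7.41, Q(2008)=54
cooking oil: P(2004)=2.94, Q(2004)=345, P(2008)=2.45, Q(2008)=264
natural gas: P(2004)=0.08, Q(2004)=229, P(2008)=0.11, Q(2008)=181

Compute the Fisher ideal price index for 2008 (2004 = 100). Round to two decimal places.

99.55

Laspeyres component (base-period weights):
ΣP(2008)Q(2004) = 7.41×65 + 2.45×345 + 0.11×229 = 481.65 + 845.25 + 25.19 = 1352.09
ΣP(2004)Q(2004) = 5.11×65 + 2.94×345 + 0.08×229 = 332.15 + 1014.3 + 18.32 = 1364.77
L = 1352.09 / 1364.77 × 100 = 99.0709
Paasche component (current-period weights):
ΣP(2008)Q(2008) = 7.41×54 + 2.45×264 + 0.11×181 = 400.14 + 646.8 + 19.91 = 1066.85
ΣP(2004)Q(2008) = 5.11×54 + 2.94×264 + 0.08×181 = 275.94 + 776.16 + 14.48 = 1066.58
P = 1066.85 / 1066.58 × 100 = 100.0253
Fisher = √(L × P) = √(99.0709 × 100.0253) = 99.5470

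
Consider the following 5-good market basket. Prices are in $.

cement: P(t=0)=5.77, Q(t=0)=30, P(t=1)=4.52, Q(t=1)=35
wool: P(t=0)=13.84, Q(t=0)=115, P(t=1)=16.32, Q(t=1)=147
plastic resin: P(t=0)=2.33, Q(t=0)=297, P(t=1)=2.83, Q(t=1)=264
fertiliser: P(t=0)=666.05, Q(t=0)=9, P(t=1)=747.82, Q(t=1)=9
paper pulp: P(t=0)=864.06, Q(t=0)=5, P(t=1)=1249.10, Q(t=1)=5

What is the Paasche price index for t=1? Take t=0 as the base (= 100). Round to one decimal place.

Paasche price index uses current-period quantities as weights.
ΣP(t=1)·Q(t=1) = 4.52×35 + 16.32×147 + 2.83×264 + 747.82×9 + 1249.10×5 = 158.2 + 2399.04 + 747.12 + 6730.38 + 6245.5 = 16280.24
ΣP(t=0)·Q(t=1) = 5.77×35 + 13.84×147 + 2.33×264 + 666.05×9 + 864.06×5 = 201.95 + 2034.48 + 615.12 + 5994.45 + 4320.3 = 13166.3
Index = 16280.24 / 13166.3 × 100 = 123.6508

123.7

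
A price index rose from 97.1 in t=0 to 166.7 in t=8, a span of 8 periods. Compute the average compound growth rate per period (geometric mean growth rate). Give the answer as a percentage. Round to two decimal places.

6.99%

Growth factor = (166.7/97.1)^(1/8) = (1.716787)^(1/8) = 1.069891
Growth rate = 1.069891 − 1 = 0.069891 = 6.9891%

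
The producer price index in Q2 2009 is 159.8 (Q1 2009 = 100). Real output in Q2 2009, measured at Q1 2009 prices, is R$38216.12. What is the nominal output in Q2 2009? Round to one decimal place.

Nominal = Real × (Index/100) = 38216.12 × (159.8/100)
        = 38216.12 × 1.598 = 61069.3598

61069.4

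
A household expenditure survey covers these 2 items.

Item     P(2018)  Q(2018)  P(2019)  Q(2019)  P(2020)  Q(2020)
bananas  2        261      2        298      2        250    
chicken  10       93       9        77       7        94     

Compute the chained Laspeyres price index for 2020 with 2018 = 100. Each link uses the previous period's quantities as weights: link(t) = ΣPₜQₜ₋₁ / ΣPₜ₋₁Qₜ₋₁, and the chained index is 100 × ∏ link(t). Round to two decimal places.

Link 2018→2019:
ΣP(2019)Q(2018) = 2×261 + 9×93 = 522 + 837 = 1359
ΣP(2018)Q(2018) = 2×261 + 10×93 = 522 + 930 = 1452
link = 1359/1452 = 0.935950
Link 2019→2020:
ΣP(2020)Q(2019) = 2×298 + 7×77 = 596 + 539 = 1135
ΣP(2019)Q(2019) = 2×298 + 9×77 = 596 + 693 = 1289
link = 1135/1289 = 0.880528
Chained index = 100 × 0.935950 × 0.880528 = 82.4130

82.41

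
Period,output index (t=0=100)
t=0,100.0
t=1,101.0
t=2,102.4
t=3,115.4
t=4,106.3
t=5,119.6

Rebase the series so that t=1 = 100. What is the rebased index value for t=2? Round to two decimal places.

101.39

Rebased(t=2) = 102.4 / 101.0 × 100 = 101.3861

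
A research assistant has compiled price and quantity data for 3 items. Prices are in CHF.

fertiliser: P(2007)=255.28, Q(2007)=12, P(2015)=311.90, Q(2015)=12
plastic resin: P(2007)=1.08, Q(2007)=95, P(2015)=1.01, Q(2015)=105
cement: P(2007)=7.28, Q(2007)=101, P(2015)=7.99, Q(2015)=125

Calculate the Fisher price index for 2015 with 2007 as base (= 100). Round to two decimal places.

Laspeyres component (base-period weights):
ΣP(2015)Q(2007) = 311.90×12 + 1.01×95 + 7.99×101 = 3742.8 + 95.95 + 806.99 = 4645.74
ΣP(2007)Q(2007) = 255.28×12 + 1.08×95 + 7.28×101 = 3063.36 + 102.6 + 735.28 = 3901.24
L = 4645.74 / 3901.24 × 100 = 119.0837
Paasche component (current-period weights):
ΣP(2015)Q(2015) = 311.90×12 + 1.01×105 + 7.99×125 = 3742.8 + 106.05 + 998.75 = 4847.6
ΣP(2007)Q(2015) = 255.28×12 + 1.08×105 + 7.28×125 = 3063.36 + 113.4 + 910 = 4086.76
P = 4847.6 / 4086.76 × 100 = 118.6172
Fisher = √(L × P) = √(119.0837 × 118.6172) = 118.8502

118.85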